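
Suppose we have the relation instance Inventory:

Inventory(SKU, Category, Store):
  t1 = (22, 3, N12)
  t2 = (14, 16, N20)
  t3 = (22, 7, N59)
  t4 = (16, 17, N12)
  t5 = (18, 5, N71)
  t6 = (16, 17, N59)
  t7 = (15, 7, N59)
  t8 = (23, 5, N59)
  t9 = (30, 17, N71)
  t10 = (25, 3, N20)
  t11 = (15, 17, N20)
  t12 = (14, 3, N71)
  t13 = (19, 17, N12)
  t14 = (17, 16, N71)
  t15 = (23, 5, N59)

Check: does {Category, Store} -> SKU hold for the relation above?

(Category=3, Store=N12): row 1 → SKU = 22 ✓
(Category=16, Store=N20): row 2 → SKU = 14 ✓
(Category=7, Store=N59): rows 3, 7 → SKU takes values {22, 15} — violation
(Category=17, Store=N12): rows 4, 13 → SKU takes values {16, 19} — violation
(Category=5, Store=N71): row 5 → SKU = 18 ✓
(Category=17, Store=N59): row 6 → SKU = 16 ✓
(Category=5, Store=N59): rows 8, 15 → SKU = 23, 23 ✓
(Category=17, Store=N71): row 9 → SKU = 30 ✓
(Category=3, Store=N20): row 10 → SKU = 25 ✓
(Category=17, Store=N20): row 11 → SKU = 15 ✓
(Category=3, Store=N71): row 12 → SKU = 14 ✓
(Category=16, Store=N71): row 14 → SKU = 17 ✓
Two rows agree on {Category, Store} but differ on SKU, so {Category, Store} -> SKU does not hold.

No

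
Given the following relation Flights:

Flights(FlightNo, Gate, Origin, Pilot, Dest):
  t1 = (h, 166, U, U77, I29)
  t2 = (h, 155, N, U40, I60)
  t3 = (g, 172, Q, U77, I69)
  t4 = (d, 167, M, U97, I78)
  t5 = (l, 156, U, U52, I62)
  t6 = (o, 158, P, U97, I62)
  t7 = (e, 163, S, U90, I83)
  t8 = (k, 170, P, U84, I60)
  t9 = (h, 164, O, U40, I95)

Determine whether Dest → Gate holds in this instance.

Dest=I29: row 1 → Gate = 166 ✓
Dest=I60: rows 2, 8 → Gate takes values {155, 170} — violation
Dest=I69: row 3 → Gate = 172 ✓
Dest=I78: row 4 → Gate = 167 ✓
Dest=I62: rows 5, 6 → Gate takes values {156, 158} — violation
Dest=I83: row 7 → Gate = 163 ✓
Dest=I95: row 9 → Gate = 164 ✓
Two rows agree on Dest but differ on Gate, so Dest → Gate does not hold.

No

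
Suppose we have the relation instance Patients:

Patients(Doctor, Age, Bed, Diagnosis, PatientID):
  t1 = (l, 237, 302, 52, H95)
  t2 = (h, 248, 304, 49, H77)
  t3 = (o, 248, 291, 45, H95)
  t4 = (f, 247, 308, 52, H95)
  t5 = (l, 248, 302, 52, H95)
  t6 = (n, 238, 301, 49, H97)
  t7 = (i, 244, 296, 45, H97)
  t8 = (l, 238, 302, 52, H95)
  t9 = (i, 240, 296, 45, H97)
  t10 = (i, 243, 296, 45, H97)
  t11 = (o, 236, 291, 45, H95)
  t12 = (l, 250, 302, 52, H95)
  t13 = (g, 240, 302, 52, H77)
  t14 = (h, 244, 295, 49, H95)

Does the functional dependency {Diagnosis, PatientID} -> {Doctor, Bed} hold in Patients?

(Diagnosis=52, PatientID=H95): rows 1, 4, 5, 8, 12 → {Doctor,Bed} takes values {(l, 302), (f, 308)} — violation
(Diagnosis=49, PatientID=H77): row 2 → {Doctor,Bed} = (h, 304) ✓
(Diagnosis=45, PatientID=H95): rows 3, 11 → {Doctor,Bed} = (o, 291), (o, 291) ✓
(Diagnosis=49, PatientID=H97): row 6 → {Doctor,Bed} = (n, 301) ✓
(Diagnosis=45, PatientID=H97): rows 7, 9, 10 → {Doctor,Bed} = (i, 296), (i, 296), (i, 296) ✓
(Diagnosis=52, PatientID=H77): row 13 → {Doctor,Bed} = (g, 302) ✓
(Diagnosis=49, PatientID=H95): row 14 → {Doctor,Bed} = (h, 295) ✓
Two rows agree on {Diagnosis, PatientID} but differ on {Doctor, Bed}, so {Diagnosis, PatientID} -> {Doctor, Bed} does not hold.

No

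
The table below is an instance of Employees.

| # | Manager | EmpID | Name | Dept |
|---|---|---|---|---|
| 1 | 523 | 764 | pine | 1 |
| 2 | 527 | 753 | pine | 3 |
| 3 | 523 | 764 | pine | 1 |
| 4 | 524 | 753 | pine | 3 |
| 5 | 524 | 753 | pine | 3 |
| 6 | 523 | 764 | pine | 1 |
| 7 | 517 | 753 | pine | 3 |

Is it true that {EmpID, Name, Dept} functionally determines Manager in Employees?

No

(EmpID=764, Name=pine, Dept=1): rows 1, 3, 6 → Manager = 523, 523, 523 ✓
(EmpID=753, Name=pine, Dept=3): rows 2, 4, 5, 7 → Manager takes values {527, 524, 517} — violation
Two rows agree on {EmpID, Name, Dept} but differ on Manager, so {EmpID, Name, Dept} -> Manager does not hold.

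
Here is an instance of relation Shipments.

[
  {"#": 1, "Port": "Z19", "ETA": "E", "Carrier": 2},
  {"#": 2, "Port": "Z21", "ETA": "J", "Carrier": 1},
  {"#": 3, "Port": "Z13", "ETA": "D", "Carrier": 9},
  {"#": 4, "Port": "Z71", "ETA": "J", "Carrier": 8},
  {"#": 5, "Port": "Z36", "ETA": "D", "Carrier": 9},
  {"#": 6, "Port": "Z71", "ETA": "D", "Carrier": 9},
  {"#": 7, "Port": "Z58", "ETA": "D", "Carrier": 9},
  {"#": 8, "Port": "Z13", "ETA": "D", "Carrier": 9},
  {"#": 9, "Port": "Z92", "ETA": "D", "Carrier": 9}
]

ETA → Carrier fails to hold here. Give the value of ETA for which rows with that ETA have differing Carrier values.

J

ETA=E: row 1 → Carrier = 2 ✓
ETA=J: rows 2, 4 → Carrier takes values {1, 8} — violation
ETA=D: rows 3, 5, 6, 7, 8, 9 → Carrier = 9, 9, 9, 9, 9, 9 ✓
The only ETA value with inconsistent Carrier is ETA=J.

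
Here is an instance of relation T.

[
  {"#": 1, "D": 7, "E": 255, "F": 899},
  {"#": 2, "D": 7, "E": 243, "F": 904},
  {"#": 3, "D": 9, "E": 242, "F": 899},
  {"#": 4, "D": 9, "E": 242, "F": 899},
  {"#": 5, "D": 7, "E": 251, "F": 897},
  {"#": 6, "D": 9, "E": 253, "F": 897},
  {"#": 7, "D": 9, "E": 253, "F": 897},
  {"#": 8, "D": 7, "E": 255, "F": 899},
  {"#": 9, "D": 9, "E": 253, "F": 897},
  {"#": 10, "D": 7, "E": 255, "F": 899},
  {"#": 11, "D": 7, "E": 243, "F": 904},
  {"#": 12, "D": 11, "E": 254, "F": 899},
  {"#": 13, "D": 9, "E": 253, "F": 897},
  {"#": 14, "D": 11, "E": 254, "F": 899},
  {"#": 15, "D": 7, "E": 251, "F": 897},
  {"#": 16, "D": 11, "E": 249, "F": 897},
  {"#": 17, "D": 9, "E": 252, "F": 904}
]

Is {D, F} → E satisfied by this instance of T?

(D=7, F=899): rows 1, 8, 10 → E = 255, 255, 255 ✓
(D=7, F=904): rows 2, 11 → E = 243, 243 ✓
(D=9, F=899): rows 3, 4 → E = 242, 242 ✓
(D=7, F=897): rows 5, 15 → E = 251, 251 ✓
(D=9, F=897): rows 6, 7, 9, 13 → E = 253, 253, 253, 253 ✓
(D=11, F=899): rows 12, 14 → E = 254, 254 ✓
(D=11, F=897): row 16 → E = 249 ✓
(D=9, F=904): row 17 → E = 252 ✓
Every {D, F} value is associated with a single E value, so {D, F} → E holds.

Yes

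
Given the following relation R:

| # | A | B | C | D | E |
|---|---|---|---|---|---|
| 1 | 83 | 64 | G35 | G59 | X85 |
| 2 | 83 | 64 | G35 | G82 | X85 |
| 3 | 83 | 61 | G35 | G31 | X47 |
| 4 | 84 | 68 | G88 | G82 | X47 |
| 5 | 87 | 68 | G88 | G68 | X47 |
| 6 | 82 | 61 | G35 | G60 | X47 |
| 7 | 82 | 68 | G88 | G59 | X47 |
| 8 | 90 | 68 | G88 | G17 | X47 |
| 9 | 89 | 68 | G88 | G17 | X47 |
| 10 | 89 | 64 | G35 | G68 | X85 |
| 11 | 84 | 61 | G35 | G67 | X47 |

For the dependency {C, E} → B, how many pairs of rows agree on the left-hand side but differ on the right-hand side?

0

(C=G35, E=X85): all 3 rows agree on B — 0 pairs.
(C=G35, E=X47): all 3 rows agree on B — 0 pairs.
(C=G88, E=X47): all 5 rows agree on B — 0 pairs.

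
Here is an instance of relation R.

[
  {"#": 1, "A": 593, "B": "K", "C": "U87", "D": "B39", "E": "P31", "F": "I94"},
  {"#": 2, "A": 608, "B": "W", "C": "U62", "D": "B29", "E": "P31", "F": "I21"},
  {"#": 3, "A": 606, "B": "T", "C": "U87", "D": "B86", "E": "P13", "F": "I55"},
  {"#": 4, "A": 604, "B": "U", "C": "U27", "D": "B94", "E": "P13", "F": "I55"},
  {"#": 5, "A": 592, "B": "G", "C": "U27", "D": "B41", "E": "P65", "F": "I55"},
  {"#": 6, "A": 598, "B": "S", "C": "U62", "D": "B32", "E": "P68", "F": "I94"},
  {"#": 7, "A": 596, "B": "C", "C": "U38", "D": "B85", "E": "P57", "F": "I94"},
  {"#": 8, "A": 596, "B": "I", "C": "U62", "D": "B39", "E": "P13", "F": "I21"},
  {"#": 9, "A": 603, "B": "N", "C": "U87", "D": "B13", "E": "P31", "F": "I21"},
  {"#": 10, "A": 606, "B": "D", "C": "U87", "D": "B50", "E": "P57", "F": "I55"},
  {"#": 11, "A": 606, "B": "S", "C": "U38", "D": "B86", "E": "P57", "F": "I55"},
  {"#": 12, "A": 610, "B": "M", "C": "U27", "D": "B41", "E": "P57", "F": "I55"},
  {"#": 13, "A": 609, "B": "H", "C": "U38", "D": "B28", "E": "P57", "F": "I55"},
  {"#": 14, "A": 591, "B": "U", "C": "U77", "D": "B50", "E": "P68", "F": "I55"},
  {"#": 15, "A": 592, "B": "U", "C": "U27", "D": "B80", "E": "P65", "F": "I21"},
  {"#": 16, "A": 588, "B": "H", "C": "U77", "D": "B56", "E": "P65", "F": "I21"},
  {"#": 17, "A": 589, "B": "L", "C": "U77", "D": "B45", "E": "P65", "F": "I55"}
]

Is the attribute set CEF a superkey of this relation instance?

No

Rows 11 and 13 have the same CEF value (C=U38, E=P57, F=I55) but are distinct tuples, so CEF does not determine every attribute — not a superkey.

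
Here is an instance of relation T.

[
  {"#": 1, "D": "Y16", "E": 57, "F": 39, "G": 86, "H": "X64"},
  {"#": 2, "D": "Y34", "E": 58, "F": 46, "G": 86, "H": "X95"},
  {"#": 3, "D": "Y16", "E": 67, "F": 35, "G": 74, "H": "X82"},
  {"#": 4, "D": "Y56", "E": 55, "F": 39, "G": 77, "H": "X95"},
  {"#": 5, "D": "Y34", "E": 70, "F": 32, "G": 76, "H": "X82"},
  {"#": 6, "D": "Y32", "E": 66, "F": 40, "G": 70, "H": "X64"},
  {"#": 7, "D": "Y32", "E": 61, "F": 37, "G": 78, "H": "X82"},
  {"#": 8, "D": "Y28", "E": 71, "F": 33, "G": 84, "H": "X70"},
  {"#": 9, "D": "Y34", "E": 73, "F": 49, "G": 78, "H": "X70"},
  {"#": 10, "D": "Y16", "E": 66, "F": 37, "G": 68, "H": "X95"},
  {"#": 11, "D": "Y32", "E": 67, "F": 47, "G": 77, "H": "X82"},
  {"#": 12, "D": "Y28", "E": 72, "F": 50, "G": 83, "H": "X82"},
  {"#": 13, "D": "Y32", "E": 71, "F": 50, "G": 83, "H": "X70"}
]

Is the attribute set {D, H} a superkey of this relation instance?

No

Rows 7 and 11 have the same {D, H} value (D=Y32, H=X82) but are distinct tuples, so {D, H} does not determine every attribute — not a superkey.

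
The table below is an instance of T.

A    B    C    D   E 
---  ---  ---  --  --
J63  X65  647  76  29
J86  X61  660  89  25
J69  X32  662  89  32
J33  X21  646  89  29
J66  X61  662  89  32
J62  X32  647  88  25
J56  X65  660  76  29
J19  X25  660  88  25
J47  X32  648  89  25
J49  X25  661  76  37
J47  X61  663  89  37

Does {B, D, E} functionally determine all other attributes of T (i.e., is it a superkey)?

Two distinct rows share (B=X65, D=76, E=29), so {B, D, E} does not determine every attribute — not a superkey.

No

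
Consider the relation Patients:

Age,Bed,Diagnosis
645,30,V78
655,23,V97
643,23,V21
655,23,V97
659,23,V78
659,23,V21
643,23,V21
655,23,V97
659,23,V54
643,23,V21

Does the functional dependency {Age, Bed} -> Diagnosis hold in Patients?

(Age=645, Bed=30): 1 row → Diagnosis = V78 ✓
(Age=655, Bed=23): 3 rows → Diagnosis = V97, V97, V97 ✓
(Age=643, Bed=23): 3 rows → Diagnosis = V21, V21, V21 ✓
(Age=659, Bed=23): 3 rows → Diagnosis takes values {V78, V21, V54} — violation
Two rows agree on {Age, Bed} but differ on Diagnosis, so {Age, Bed} -> Diagnosis does not hold.

No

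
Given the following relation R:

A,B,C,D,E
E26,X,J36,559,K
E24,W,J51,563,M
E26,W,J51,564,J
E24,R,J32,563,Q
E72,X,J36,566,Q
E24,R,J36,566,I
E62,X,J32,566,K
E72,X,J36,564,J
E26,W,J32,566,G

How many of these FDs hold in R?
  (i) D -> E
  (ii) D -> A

(i) D -> E: D=563: 2 rows → E takes values {M, Q} — violation; D=566: 4 rows → E takes values {Q, I, K, G} — violation — fails.
(ii) D -> A: D=564: 2 rows → A takes values {E26, E72} — violation; D=566: 4 rows → A takes values {E72, E24, E62, E26} — violation — fails.
None of the 2 dependencies hold.

0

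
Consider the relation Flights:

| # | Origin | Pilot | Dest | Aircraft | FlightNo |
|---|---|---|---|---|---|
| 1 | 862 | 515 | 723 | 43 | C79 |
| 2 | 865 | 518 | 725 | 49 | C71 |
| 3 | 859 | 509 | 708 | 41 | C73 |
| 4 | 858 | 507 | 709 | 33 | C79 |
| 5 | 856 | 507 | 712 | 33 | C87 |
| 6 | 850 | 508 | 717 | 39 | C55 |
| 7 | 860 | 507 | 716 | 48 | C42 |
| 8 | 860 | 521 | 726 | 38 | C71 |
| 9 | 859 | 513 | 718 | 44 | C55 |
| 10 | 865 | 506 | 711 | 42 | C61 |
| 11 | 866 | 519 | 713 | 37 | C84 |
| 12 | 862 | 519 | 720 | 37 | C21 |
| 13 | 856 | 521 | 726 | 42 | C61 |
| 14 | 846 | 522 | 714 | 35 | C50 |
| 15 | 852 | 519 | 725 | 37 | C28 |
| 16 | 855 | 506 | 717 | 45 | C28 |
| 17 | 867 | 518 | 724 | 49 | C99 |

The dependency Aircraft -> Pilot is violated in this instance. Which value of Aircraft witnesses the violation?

42

Aircraft=43: row 1 → Pilot = 515 ✓
Aircraft=49: rows 2, 17 → Pilot = 518, 518 ✓
Aircraft=41: row 3 → Pilot = 509 ✓
Aircraft=33: rows 4, 5 → Pilot = 507, 507 ✓
Aircraft=39: row 6 → Pilot = 508 ✓
Aircraft=48: row 7 → Pilot = 507 ✓
Aircraft=38: row 8 → Pilot = 521 ✓
Aircraft=44: row 9 → Pilot = 513 ✓
Aircraft=42: rows 10, 13 → Pilot takes values {506, 521} — violation
Aircraft=37: rows 11, 12, 15 → Pilot = 519, 519, 519 ✓
Aircraft=35: row 14 → Pilot = 522 ✓
Aircraft=45: row 16 → Pilot = 506 ✓
The only Aircraft value with inconsistent Pilot is Aircraft=42.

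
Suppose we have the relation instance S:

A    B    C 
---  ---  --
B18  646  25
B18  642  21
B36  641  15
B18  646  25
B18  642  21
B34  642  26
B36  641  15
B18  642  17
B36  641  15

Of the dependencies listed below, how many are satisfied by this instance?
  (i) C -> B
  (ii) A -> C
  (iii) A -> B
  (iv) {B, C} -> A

(i) C -> B: every LHS value maps to a single RHS value — holds.
(ii) A -> C: A=B18: 5 rows → C takes values {25, 21, 17} — violation — fails.
(iii) A -> B: A=B18: 5 rows → B takes values {646, 642} — violation — fails.
(iv) {B, C} -> A: every LHS value maps to a single RHS value — holds.
2 of the 4 dependencies hold.

2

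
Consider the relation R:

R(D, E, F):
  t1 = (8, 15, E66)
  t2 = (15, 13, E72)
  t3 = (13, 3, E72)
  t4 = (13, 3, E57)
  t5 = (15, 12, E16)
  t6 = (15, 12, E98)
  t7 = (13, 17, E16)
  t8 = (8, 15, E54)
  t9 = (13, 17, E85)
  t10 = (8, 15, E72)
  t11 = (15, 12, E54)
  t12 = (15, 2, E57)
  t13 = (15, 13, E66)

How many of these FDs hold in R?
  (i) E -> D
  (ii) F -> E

(i) E -> D: every LHS value maps to a single RHS value — holds.
(ii) F -> E: F=E66: rows 1, 13 → E takes values {15, 13} — violation; F=E72: rows 2, 3, 10 → E takes values {13, 3, 15} — violation; F=E57: rows 4, 12 → E takes values {3, 2} — violation; F=E16: rows 5, 7 → E takes values {12, 17} — violation; F=E54: rows 8, 11 → E takes values {15, 12} — violation — fails.
1 of the 2 dependencies holds.

1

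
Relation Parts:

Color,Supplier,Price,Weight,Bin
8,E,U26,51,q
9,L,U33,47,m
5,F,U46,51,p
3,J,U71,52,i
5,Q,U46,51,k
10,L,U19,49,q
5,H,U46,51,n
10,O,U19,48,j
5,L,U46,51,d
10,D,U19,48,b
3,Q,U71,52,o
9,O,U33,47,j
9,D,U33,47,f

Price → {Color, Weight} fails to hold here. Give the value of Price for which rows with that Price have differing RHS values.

U19

Price=U26: 1 row → {Color,Weight} = (8, 51) ✓
Price=U33: 3 rows → {Color,Weight} = (9, 47), (9, 47), (9, 47) ✓
Price=U46: 4 rows → {Color,Weight} = (5, 51), (5, 51), (5, 51), (5, 51) ✓
Price=U71: 2 rows → {Color,Weight} = (3, 52), (3, 52) ✓
Price=U19: 3 rows → {Color,Weight} takes values {(10, 49), (10, 48)} — violation
The only Price value with inconsistent RHS is Price=U19.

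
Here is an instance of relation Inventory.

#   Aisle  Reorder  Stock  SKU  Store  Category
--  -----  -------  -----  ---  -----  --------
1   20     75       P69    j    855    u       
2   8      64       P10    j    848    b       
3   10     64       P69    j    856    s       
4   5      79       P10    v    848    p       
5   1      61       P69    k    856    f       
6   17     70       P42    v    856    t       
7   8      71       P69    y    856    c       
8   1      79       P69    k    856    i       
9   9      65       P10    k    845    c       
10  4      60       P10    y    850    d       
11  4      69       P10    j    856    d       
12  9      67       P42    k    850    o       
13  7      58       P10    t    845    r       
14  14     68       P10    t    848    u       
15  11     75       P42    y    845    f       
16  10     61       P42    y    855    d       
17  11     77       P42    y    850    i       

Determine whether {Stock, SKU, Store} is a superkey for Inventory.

No

Rows 5 and 8 have the same {Stock, SKU, Store} value (Stock=P69, SKU=k, Store=856) but are distinct tuples, so {Stock, SKU, Store} does not determine every attribute — not a superkey.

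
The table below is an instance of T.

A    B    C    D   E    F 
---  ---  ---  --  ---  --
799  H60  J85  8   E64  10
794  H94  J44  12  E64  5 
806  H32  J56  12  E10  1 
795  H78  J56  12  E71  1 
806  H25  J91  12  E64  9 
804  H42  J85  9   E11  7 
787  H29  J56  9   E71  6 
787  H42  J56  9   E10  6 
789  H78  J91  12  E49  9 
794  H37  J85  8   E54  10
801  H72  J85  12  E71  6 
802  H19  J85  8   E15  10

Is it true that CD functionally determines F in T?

Yes

(C=J85, D=8): 3 rows → F = 10, 10, 10 ✓
(C=J44, D=12): 1 row → F = 5 ✓
(C=J56, D=12): 2 rows → F = 1, 1 ✓
(C=J91, D=12): 2 rows → F = 9, 9 ✓
(C=J85, D=9): 1 row → F = 7 ✓
(C=J56, D=9): 2 rows → F = 6, 6 ✓
(C=J85, D=12): 1 row → F = 6 ✓
Every CD value is associated with a single F value, so CD -> F holds.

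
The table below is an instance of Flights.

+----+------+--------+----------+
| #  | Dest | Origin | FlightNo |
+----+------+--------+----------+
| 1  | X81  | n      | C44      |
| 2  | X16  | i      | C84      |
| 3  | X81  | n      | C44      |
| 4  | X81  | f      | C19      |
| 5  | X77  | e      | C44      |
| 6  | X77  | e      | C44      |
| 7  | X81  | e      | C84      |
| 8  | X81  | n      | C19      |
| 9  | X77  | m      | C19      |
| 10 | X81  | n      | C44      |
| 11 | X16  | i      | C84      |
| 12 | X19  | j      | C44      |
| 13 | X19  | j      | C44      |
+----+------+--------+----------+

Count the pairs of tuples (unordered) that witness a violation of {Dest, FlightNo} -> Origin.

(Dest=X81, FlightNo=C44): all 3 rows agree on Origin — 0 pairs.
(Dest=X16, FlightNo=C84): all 2 rows agree on Origin — 0 pairs.
(Dest=X81, FlightNo=C19): violating pairs (4,8) — 1 pair.
(Dest=X77, FlightNo=C44): all 2 rows agree on Origin — 0 pairs.
(Dest=X19, FlightNo=C44): all 2 rows agree on Origin — 0 pairs.

1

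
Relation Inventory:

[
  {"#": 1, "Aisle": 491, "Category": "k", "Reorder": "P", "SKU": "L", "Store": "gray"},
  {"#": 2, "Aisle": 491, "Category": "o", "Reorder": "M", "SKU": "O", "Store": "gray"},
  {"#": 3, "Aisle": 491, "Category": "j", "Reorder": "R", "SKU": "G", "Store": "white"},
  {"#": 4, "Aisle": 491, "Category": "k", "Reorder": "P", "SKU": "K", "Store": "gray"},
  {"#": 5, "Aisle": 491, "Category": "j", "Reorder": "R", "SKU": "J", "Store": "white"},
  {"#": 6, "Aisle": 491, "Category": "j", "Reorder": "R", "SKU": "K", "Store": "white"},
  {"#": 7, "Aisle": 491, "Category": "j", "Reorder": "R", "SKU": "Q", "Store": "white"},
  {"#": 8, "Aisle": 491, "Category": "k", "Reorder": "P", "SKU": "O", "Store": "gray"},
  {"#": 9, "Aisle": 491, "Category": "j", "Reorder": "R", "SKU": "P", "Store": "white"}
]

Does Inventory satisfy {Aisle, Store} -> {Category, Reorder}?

No

(Aisle=491, Store=gray): rows 1, 2, 4, 8 → {Category,Reorder} takes values {(k, P), (o, M)} — violation
(Aisle=491, Store=white): rows 3, 5, 6, 7, 9 → {Category,Reorder} = (j, R), (j, R), (j, R), (j, R), (j, R) ✓
Two rows agree on {Aisle, Store} but differ on {Category, Reorder}, so {Aisle, Store} -> {Category, Reorder} does not hold.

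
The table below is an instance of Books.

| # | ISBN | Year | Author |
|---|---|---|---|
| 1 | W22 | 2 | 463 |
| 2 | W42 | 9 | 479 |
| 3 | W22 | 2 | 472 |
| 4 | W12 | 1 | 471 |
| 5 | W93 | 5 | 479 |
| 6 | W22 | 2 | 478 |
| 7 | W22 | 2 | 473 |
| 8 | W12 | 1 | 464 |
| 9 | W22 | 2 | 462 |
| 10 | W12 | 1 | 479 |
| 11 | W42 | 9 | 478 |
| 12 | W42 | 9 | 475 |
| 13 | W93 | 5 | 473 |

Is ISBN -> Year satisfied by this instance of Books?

Yes

ISBN=W22: rows 1, 3, 6, 7, 9 → Year = 2, 2, 2, 2, 2 ✓
ISBN=W42: rows 2, 11, 12 → Year = 9, 9, 9 ✓
ISBN=W12: rows 4, 8, 10 → Year = 1, 1, 1 ✓
ISBN=W93: rows 5, 13 → Year = 5, 5 ✓
Every ISBN value is associated with a single Year value, so ISBN -> Year holds.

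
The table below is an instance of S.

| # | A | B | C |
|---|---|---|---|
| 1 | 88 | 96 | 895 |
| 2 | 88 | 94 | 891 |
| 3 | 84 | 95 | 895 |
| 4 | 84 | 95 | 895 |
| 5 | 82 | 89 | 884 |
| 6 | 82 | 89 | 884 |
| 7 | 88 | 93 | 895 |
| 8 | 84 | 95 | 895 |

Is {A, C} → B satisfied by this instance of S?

(A=88, C=895): rows 1, 7 → B takes values {96, 93} — violation
(A=88, C=891): row 2 → B = 94 ✓
(A=84, C=895): rows 3, 4, 8 → B = 95, 95, 95 ✓
(A=82, C=884): rows 5, 6 → B = 89, 89 ✓
Two rows agree on {A, C} but differ on B, so {A, C} → B does not hold.

No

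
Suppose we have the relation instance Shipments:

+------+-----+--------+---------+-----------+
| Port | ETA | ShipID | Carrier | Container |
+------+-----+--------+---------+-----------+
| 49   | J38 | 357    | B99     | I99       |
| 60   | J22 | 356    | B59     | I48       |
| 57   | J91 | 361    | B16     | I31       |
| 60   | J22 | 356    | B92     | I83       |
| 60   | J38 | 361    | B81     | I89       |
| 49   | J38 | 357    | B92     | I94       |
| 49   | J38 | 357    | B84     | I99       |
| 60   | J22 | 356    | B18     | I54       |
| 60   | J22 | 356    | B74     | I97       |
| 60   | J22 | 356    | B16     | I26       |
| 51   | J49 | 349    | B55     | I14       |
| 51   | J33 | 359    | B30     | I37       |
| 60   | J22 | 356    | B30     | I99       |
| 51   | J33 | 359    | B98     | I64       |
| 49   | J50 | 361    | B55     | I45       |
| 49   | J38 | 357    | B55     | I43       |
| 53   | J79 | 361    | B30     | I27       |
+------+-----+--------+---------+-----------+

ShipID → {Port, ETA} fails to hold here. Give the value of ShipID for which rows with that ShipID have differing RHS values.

ShipID=357: 4 rows → {Port,ETA} = (49, J38), (49, J38), (49, J38), (49, J38) ✓
ShipID=356: 6 rows → {Port,ETA} = (60, J22), (60, J22), (60, J22), (60, J22), (60, J22), (60, J22) ✓
ShipID=361: 4 rows → {Port,ETA} takes values {(57, J91), (60, J38), (49, J50), (53, J79)} — violation
ShipID=349: 1 row → {Port,ETA} = (51, J49) ✓
ShipID=359: 2 rows → {Port,ETA} = (51, J33), (51, J33) ✓
The only ShipID value with inconsistent RHS is ShipID=361.

361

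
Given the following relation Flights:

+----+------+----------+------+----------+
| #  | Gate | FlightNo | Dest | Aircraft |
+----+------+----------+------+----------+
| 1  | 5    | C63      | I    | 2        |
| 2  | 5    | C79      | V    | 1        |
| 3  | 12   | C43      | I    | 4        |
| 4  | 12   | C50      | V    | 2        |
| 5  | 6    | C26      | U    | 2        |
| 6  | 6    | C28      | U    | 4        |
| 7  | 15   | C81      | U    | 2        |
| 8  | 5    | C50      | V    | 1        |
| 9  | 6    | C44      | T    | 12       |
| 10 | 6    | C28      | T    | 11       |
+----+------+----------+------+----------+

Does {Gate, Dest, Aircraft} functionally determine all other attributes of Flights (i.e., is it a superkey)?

Rows 2 and 8 have the same {Gate, Dest, Aircraft} value (Gate=5, Dest=V, Aircraft=1) but are distinct tuples, so {Gate, Dest, Aircraft} does not determine every attribute — not a superkey.

No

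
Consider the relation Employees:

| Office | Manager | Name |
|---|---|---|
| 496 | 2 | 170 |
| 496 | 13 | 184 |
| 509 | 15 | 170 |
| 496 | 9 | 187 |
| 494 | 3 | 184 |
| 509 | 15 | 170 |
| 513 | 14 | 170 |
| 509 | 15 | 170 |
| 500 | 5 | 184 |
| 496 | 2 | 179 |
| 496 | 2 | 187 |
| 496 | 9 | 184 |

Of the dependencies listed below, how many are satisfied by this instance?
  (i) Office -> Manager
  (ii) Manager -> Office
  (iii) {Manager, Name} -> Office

(i) Office -> Manager: Office=496: 6 rows → Manager takes values {2, 13, 9} — violation — fails.
(ii) Manager -> Office: every LHS value maps to a single RHS value — holds.
(iii) {Manager, Name} -> Office: every LHS value maps to a single RHS value — holds.
2 of the 3 dependencies hold.

2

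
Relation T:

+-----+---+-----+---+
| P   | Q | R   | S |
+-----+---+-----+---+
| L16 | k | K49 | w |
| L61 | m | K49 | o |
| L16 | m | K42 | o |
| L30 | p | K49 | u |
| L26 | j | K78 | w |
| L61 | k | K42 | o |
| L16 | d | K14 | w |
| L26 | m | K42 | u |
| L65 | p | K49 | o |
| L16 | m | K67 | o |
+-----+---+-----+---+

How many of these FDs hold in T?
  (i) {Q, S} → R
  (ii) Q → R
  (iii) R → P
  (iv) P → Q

(i) {Q, S} → R: (Q=m, S=o): 3 rows → R takes values {K49, K42, K67} — violation — fails.
(ii) Q → R: Q=k: 2 rows → R takes values {K49, K42} — violation; Q=m: 4 rows → R takes values {K49, K42, K67} — violation — fails.
(iii) R → P: R=K49: 4 rows → P takes values {L16, L61, L30, L65} — violation; R=K42: 3 rows → P takes values {L16, L61, L26} — violation — fails.
(iv) P → Q: P=L16: 4 rows → Q takes values {k, m, d} — violation; P=L61: 2 rows → Q takes values {m, k} — violation; P=L26: 2 rows → Q takes values {j, m} — violation — fails.
None of the 4 dependencies hold.

0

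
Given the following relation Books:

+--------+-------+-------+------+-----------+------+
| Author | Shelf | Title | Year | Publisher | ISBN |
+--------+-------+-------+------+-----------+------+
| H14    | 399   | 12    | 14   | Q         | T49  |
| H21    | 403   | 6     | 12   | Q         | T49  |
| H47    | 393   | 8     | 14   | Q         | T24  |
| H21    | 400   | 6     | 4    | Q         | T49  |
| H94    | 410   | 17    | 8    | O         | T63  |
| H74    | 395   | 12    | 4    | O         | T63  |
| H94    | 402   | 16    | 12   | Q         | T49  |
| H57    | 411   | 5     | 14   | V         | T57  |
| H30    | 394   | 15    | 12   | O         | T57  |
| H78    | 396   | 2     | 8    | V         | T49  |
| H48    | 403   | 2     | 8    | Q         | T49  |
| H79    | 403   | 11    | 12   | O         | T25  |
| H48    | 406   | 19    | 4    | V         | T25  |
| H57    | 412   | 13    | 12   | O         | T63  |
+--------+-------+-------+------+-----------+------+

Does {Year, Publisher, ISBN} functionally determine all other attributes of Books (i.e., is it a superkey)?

No

Two distinct rows share (Year=12, Publisher=Q, ISBN=T49), so {Year, Publisher, ISBN} does not determine every attribute — not a superkey.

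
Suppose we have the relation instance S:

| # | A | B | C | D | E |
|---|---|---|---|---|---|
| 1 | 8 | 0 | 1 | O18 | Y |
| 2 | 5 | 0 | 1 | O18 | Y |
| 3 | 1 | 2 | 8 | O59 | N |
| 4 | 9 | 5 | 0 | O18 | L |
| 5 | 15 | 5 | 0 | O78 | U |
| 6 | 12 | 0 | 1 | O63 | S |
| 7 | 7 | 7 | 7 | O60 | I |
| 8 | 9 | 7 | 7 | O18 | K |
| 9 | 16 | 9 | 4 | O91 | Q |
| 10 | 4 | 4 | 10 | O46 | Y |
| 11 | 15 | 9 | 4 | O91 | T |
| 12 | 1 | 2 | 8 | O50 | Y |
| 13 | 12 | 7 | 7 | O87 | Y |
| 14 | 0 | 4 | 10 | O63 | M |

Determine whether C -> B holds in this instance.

Yes

C=1: rows 1, 2, 6 → B = 0, 0, 0 ✓
C=8: rows 3, 12 → B = 2, 2 ✓
C=0: rows 4, 5 → B = 5, 5 ✓
C=7: rows 7, 8, 13 → B = 7, 7, 7 ✓
C=4: rows 9, 11 → B = 9, 9 ✓
C=10: rows 10, 14 → B = 4, 4 ✓
Every C value is associated with a single B value, so C -> B holds.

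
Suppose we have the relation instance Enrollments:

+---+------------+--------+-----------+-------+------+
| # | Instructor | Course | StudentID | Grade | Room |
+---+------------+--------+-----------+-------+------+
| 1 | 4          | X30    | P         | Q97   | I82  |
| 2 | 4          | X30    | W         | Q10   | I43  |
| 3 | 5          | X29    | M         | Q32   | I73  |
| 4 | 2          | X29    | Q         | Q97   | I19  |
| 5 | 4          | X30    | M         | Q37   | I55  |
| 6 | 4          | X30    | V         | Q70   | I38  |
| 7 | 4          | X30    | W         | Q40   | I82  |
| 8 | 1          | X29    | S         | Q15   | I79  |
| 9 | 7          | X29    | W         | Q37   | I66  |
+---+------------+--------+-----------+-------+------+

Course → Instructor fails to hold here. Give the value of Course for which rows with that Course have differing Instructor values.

Course=X30: rows 1, 2, 5, 6, 7 → Instructor = 4, 4, 4, 4, 4 ✓
Course=X29: rows 3, 4, 8, 9 → Instructor takes values {5, 2, 1, 7} — violation
The only Course value with inconsistent Instructor is Course=X29.

X29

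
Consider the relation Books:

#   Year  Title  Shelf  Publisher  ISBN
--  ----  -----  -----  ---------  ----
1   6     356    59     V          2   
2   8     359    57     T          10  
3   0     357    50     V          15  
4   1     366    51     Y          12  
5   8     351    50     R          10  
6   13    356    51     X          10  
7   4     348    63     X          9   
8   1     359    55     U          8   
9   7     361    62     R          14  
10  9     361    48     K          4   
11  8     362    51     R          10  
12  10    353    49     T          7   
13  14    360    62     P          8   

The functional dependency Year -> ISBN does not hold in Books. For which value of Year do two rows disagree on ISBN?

1

Year=6: row 1 → ISBN = 2 ✓
Year=8: rows 2, 5, 11 → ISBN = 10, 10, 10 ✓
Year=0: row 3 → ISBN = 15 ✓
Year=1: rows 4, 8 → ISBN takes values {12, 8} — violation
Year=13: row 6 → ISBN = 10 ✓
Year=4: row 7 → ISBN = 9 ✓
Year=7: row 9 → ISBN = 14 ✓
Year=9: row 10 → ISBN = 4 ✓
Year=10: row 12 → ISBN = 7 ✓
Year=14: row 13 → ISBN = 8 ✓
The only Year value with inconsistent ISBN is Year=1.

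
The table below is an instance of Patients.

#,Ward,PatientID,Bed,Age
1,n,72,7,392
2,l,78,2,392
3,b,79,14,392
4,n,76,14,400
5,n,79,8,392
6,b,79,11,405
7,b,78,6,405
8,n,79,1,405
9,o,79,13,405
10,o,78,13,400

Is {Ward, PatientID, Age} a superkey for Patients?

Yes

All 10 rows have distinct {Ward, PatientID, Age} values, so {Ward, PatientID, Age} → (all attributes) holds and {Ward, PatientID, Age} is a superkey.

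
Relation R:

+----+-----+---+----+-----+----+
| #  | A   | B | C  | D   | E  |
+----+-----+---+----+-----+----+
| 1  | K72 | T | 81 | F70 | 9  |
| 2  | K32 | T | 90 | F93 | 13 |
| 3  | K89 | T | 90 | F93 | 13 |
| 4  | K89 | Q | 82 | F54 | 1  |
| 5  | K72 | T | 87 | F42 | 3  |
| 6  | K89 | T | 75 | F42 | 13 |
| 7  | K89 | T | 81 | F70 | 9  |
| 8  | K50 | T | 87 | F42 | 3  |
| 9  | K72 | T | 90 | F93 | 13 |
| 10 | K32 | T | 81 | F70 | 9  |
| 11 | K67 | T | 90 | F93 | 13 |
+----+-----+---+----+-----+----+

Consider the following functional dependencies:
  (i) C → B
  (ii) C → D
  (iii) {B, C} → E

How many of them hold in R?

3

(i) C → B: every LHS value maps to a single RHS value — holds.
(ii) C → D: every LHS value maps to a single RHS value — holds.
(iii) {B, C} → E: every LHS value maps to a single RHS value — holds.
3 of the 3 dependencies hold.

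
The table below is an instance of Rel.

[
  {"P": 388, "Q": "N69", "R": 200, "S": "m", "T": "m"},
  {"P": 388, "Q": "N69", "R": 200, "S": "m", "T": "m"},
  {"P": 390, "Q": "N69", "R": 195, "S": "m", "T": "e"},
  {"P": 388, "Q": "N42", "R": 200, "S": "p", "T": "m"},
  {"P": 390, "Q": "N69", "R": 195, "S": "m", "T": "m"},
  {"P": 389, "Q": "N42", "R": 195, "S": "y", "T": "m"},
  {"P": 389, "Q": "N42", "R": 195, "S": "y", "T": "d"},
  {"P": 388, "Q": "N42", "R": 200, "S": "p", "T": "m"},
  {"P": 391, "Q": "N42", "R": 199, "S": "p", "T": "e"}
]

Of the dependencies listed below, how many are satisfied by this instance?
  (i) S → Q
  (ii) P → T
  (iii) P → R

2

(i) S → Q: every LHS value maps to a single RHS value — holds.
(ii) P → T: P=390: 2 rows → T takes values {e, m} — violation; P=389: 2 rows → T takes values {m, d} — violation — fails.
(iii) P → R: every LHS value maps to a single RHS value — holds.
2 of the 3 dependencies hold.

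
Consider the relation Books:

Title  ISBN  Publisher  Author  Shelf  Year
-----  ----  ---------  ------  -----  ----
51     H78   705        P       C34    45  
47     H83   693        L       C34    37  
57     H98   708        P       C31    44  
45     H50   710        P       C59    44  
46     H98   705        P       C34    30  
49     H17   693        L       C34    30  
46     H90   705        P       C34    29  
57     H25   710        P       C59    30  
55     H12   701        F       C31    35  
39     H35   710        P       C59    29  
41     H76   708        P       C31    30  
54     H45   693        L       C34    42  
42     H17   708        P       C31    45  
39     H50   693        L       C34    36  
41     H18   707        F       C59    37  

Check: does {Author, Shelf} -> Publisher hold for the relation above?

Yes

(Author=P, Shelf=C34): 3 rows → Publisher = 705, 705, 705 ✓
(Author=L, Shelf=C34): 4 rows → Publisher = 693, 693, 693, 693 ✓
(Author=P, Shelf=C31): 3 rows → Publisher = 708, 708, 708 ✓
(Author=P, Shelf=C59): 3 rows → Publisher = 710, 710, 710 ✓
(Author=F, Shelf=C31): 1 row → Publisher = 701 ✓
(Author=F, Shelf=C59): 1 row → Publisher = 707 ✓
Every {Author, Shelf} value is associated with a single Publisher value, so {Author, Shelf} -> Publisher holds.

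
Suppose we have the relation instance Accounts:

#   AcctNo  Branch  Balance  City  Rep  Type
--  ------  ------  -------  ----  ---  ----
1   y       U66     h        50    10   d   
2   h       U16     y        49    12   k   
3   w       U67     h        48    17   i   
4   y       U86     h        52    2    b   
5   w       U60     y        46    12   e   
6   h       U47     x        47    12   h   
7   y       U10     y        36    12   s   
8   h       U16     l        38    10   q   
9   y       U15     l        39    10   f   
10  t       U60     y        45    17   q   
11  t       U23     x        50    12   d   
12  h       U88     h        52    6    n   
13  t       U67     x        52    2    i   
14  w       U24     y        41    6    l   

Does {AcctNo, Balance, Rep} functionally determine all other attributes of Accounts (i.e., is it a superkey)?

Yes

All 14 rows have distinct {AcctNo, Balance, Rep} values, so {AcctNo, Balance, Rep} → (all attributes) holds and {AcctNo, Balance, Rep} is a superkey.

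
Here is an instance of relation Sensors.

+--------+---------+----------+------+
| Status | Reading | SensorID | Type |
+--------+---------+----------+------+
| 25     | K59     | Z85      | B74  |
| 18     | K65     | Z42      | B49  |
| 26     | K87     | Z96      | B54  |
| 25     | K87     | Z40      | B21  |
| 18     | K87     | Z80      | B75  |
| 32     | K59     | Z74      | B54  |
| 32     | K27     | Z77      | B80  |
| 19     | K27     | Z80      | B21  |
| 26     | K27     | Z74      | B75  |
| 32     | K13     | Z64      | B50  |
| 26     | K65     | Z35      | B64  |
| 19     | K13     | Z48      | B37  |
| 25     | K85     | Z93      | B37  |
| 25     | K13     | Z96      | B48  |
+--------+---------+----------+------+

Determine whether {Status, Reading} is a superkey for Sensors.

All 14 rows have distinct {Status, Reading} values, so {Status, Reading} → (all attributes) holds and {Status, Reading} is a superkey.

Yes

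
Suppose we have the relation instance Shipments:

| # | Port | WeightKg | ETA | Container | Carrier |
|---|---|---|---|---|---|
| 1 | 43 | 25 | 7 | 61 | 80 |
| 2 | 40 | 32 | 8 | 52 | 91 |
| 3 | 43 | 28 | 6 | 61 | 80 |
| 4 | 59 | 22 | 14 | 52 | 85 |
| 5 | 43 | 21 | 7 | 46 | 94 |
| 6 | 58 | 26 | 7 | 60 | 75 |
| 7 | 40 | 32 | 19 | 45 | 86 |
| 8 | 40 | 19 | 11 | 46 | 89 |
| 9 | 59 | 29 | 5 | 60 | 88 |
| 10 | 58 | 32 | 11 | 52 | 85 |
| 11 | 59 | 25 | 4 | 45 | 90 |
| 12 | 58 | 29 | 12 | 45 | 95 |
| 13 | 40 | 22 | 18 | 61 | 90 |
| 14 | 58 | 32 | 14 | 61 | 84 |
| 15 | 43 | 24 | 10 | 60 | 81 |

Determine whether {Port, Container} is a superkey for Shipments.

No

Rows 1 and 3 have the same {Port, Container} value (Port=43, Container=61) but are distinct tuples, so {Port, Container} does not determine every attribute — not a superkey.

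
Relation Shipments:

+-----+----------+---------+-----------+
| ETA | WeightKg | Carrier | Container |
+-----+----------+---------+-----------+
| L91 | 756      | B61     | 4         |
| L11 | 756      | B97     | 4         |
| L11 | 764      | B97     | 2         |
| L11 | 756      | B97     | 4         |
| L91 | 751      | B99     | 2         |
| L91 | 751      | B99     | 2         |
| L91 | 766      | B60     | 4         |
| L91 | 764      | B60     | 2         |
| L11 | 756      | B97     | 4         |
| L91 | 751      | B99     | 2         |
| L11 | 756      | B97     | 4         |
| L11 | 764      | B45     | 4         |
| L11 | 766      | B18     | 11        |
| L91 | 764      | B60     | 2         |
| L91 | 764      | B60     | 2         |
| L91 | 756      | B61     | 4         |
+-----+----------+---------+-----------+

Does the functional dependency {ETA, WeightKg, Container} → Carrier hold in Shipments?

(ETA=L91, WeightKg=756, Container=4): 2 rows → Carrier = B61, B61 ✓
(ETA=L11, WeightKg=756, Container=4): 4 rows → Carrier = B97, B97, B97, B97 ✓
(ETA=L11, WeightKg=764, Container=2): 1 row → Carrier = B97 ✓
(ETA=L91, WeightKg=751, Container=2): 3 rows → Carrier = B99, B99, B99 ✓
(ETA=L91, WeightKg=766, Container=4): 1 row → Carrier = B60 ✓
(ETA=L91, WeightKg=764, Container=2): 3 rows → Carrier = B60, B60, B60 ✓
(ETA=L11, WeightKg=764, Container=4): 1 row → Carrier = B45 ✓
(ETA=L11, WeightKg=766, Container=11): 1 row → Carrier = B18 ✓
Every {ETA, WeightKg, Container} value is associated with a single Carrier value, so {ETA, WeightKg, Container} → Carrier holds.

Yes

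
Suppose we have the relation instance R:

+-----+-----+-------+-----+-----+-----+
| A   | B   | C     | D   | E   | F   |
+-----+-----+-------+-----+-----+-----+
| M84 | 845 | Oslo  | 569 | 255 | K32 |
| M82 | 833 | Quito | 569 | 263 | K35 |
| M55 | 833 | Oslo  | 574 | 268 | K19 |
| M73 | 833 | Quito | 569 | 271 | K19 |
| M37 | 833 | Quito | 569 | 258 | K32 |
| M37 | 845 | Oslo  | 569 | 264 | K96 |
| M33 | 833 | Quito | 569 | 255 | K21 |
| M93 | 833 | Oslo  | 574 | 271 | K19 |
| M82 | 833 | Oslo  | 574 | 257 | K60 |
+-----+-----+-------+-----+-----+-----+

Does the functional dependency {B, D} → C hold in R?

(B=845, D=569): 2 rows → C = Oslo, Oslo ✓
(B=833, D=569): 4 rows → C = Quito, Quito, Quito, Quito ✓
(B=833, D=574): 3 rows → C = Oslo, Oslo, Oslo ✓
Every {B, D} value is associated with a single C value, so {B, D} → C holds.

Yes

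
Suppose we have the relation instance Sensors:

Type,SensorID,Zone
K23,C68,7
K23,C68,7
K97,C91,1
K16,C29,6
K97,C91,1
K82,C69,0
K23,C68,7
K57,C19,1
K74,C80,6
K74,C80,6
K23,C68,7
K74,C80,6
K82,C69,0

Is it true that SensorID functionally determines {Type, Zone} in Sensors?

Yes

SensorID=C68: 4 rows → {Type,Zone} = (K23, 7), (K23, 7), (K23, 7), (K23, 7) ✓
SensorID=C91: 2 rows → {Type,Zone} = (K97, 1), (K97, 1) ✓
SensorID=C29: 1 row → {Type,Zone} = (K16, 6) ✓
SensorID=C69: 2 rows → {Type,Zone} = (K82, 0), (K82, 0) ✓
SensorID=C19: 1 row → {Type,Zone} = (K57, 1) ✓
SensorID=C80: 3 rows → {Type,Zone} = (K74, 6), (K74, 6), (K74, 6) ✓
Every SensorID value is associated with a single {Type, Zone} value, so SensorID -> {Type, Zone} holds.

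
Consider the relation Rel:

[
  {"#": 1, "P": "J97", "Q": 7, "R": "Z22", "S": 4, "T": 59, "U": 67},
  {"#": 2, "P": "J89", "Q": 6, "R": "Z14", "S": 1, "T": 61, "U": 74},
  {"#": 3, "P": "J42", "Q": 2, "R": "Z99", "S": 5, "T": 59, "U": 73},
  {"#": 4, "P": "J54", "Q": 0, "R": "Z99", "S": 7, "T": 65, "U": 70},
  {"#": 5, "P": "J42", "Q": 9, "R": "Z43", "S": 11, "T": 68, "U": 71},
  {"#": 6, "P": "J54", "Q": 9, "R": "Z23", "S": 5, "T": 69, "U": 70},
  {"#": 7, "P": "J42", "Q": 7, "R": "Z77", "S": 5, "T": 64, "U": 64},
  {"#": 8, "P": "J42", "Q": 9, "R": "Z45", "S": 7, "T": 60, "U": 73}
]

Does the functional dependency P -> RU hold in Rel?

P=J97: row 1 → {R,U} = (Z22, 67) ✓
P=J89: row 2 → {R,U} = (Z14, 74) ✓
P=J42: rows 3, 5, 7, 8 → {R,U} takes values {(Z99, 73), (Z43, 71), (Z77, 64), (Z45, 73)} — violation
P=J54: rows 4, 6 → {R,U} takes values {(Z99, 70), (Z23, 70)} — violation
Two rows agree on P but differ on RU, so P -> RU does not hold.

No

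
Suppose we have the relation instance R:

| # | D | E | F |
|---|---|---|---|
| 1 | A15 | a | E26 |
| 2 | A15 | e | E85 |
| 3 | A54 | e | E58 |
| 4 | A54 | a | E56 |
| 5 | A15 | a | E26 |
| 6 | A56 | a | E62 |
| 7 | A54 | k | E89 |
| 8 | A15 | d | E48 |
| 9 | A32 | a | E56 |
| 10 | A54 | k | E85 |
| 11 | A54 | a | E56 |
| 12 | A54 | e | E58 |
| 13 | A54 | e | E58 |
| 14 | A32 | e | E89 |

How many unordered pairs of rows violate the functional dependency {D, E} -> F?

1

(D=A15, E=a): all 2 rows agree on F — 0 pairs.
(D=A54, E=e): all 3 rows agree on F — 0 pairs.
(D=A54, E=a): all 2 rows agree on F — 0 pairs.
(D=A54, E=k): violating pairs (7,10) — 1 pair.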